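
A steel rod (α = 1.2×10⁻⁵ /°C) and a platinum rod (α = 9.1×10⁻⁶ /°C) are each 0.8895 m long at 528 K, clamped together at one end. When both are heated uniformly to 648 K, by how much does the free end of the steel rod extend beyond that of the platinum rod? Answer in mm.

0.310 mm

ΔT = 120 K
steel: ΔL = 1.2×10⁻⁵ × 0.8895 m × 120 = 1.2809×10⁻³ m = 1.2809 mm
platinum: ΔL = 9.1×10⁻⁶ × 0.8895 m × 120 = 9.7133×10⁻⁴ m = 0.97133 mm
difference = 1.2809 − 0.97133 = 0.30957 mm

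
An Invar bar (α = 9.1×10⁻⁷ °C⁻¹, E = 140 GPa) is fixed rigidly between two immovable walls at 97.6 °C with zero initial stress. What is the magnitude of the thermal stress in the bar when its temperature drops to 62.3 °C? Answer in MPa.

Fully constrained: the free strain ε = αΔT is blocked, so σ = Eε = EαΔT.
|ΔT| = 35.3 K
σ = 140×10⁹ × 9.1×10⁻⁷ × 35.3 = 4.50×10⁶ Pa

σ = 4.50 MPa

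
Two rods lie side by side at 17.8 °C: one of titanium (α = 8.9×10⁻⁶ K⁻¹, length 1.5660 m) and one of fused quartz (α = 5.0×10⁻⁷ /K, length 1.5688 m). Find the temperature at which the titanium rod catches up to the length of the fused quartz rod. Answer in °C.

T = 230.7 °C

L₁(1 + α₁ΔT) = L₂(1 + α₂ΔT) ⇒ ΔT = (L₂ − L₁)/(α₁L₁ − α₂L₂)
L₂ − L₁ = 1.5688 − 1.5660 = 2.80×10⁻³ m
α₁L₁ − α₂L₂ = 8.9×10⁻⁶×1.5660 − 5.0×10⁻⁷×1.5688 = 1.3153×10⁻⁵ m/K
ΔT = 2.80×10⁻³ / 1.3153×10⁻⁵ = 212.879 K
T = 17.8 + 212.879 = 230.679 °C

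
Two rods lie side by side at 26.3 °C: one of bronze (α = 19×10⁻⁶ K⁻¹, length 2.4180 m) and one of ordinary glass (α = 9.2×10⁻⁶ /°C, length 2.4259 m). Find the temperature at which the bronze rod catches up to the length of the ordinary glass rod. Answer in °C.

L₁(1 + α₁ΔT) = L₂(1 + α₂ΔT) ⇒ ΔT = (L₂ − L₁)/(α₁L₁ − α₂L₂)
L₂ − L₁ = 2.4259 − 2.4180 = 7.90×10⁻³ m
α₁L₁ − α₂L₂ = 19×10⁻⁶×2.4180 − 9.2×10⁻⁶×2.4259 = 2.362372×10⁻⁵ m/K
ΔT = 7.90×10⁻³ / 2.362372×10⁻⁵ = 334.410 K
T = 26.3 + 334.410 = 360.710 °C

T = 360.7 °C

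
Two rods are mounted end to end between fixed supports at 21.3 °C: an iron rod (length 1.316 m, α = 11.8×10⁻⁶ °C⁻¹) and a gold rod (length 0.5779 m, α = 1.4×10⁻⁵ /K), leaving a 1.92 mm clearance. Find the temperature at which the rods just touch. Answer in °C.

T = 103 °C

Gap closes when ΔL₁ + ΔL₂ = 1.92 mm = 1.92×10⁻³ m
(α₁L₁ + α₂L₂)ΔT = g
α₁L₁ + α₂L₂ = 11.8×10⁻⁶×1.316 + 1.4×10⁻⁵×0.5779 = 2.36194×10⁻⁵ m/K
ΔT = 1.92×10⁻³ / 2.36194×10⁻⁵ = 81.29 K
T = 21.3 + 81.29 = 102.59 °C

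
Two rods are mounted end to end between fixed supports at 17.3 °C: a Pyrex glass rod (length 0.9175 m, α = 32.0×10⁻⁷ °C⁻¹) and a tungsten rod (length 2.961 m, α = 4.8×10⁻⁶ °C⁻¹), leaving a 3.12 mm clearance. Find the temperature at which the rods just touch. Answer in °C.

T = 199 °C

α₁L₁ = 2.936×10⁻⁶ m/K, α₂L₂ = 1.42128×10⁻⁵ m/K → total 1.71488×10⁻⁵ m/K
ΔT = g/(α₁L₁+α₂L₂) = 3.12×10⁻³ / 1.71488×10⁻⁵ = 181.94 K
T = 17.3 + 181.94 = 199.24 °C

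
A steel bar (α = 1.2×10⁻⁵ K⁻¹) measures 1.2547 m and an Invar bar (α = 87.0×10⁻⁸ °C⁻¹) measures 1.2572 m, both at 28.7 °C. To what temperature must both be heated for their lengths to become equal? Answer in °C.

T = 207.7 °C

Equal length when α₁L₁ΔT − α₂L₂ΔT = L₂ − L₁ = 2.50×10⁻³ m
α₁L₁ = 1.50564×10⁻⁵, α₂L₂ = 1.093764×10⁻⁶ → Δ(αL) = 1.3962636×10⁻⁵ m/K
ΔT = 2.50×10⁻³ / 1.3962636×10⁻⁵ = 179.049 K, so T = 28.7 + 179.049 = 207.749 °C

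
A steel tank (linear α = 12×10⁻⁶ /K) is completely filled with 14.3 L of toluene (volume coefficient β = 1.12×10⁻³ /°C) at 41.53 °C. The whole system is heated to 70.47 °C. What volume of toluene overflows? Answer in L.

0.449 L

The tank also expands: β_container ≈ 3α = 3.6×10⁻⁵ /K
Net overflow = V₀(β_liq − 3α_cont)ΔT
β − 3α = 1.12×10⁻³ − 3.6×10⁻⁵ = 1.084×10⁻³ /K; ΔT = 28.94 K
ΔV = 14.3 × 1.084×10⁻³ × 28.94 = 0.449 L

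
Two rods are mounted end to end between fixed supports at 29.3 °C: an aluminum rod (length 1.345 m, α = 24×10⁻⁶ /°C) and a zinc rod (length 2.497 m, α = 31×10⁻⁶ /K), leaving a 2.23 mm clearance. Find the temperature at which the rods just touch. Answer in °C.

α₁L₁ = 3.228×10⁻⁵ m/K, α₂L₂ = 7.7407×10⁻⁵ m/K → total 1.09687×10⁻⁴ m/K
ΔT = g/(α₁L₁+α₂L₂) = 2.23×10⁻³ / 1.09687×10⁻⁴ = 20.331 K
T = 29.3 + 20.331 = 49.631 °C

T = 49.6 °C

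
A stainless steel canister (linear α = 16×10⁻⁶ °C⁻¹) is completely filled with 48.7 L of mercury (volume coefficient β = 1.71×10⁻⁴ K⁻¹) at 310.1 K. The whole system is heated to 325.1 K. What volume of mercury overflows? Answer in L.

0.0899 L

The canister also expands: β_container ≈ 3α = 4.8×10⁻⁵ /K
Net overflow = V₀(β_liq − 3α_cont)ΔT
β − 3α = 1.71×10⁻⁴ − 4.8×10⁻⁵ = 1.23×10⁻⁴ /K; ΔT = 15.0 K
ΔV = 48.7 × 1.23×10⁻⁴ × 15.0 = 0.0899 L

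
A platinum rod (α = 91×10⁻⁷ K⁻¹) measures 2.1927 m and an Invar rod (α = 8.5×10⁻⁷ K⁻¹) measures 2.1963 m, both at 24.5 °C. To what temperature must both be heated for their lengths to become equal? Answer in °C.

T = 223.5 °C

Equal length when α₁L₁ΔT − α₂L₂ΔT = L₂ − L₁ = 3.60×10⁻³ m
α₁L₁ = 1.995357×10⁻⁵, α₂L₂ = 1.866855×10⁻⁶ → Δ(αL) = 1.8086715×10⁻⁵ m/K
ΔT = 3.60×10⁻³ / 1.8086715×10⁻⁵ = 199.041 K, so T = 24.5 + 199.041 = 223.541 °C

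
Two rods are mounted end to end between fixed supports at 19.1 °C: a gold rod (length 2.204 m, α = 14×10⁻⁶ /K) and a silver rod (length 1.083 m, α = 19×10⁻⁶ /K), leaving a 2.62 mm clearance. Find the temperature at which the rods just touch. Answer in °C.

α₁L₁ = 3.0856×10⁻⁵ m/K, α₂L₂ = 2.0577×10⁻⁵ m/K → total 5.1433×10⁻⁵ m/K
ΔT = g/(α₁L₁+α₂L₂) = 2.62×10⁻³ / 5.1433×10⁻⁵ = 50.940 K
T = 19.1 + 50.940 = 70.040 °C

T = 70.0 °C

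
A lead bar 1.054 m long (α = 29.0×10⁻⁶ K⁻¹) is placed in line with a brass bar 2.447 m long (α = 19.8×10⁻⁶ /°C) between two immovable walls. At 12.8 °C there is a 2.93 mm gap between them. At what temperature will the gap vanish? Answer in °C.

T = 49.9 °C

Gap closes when ΔL₁ + ΔL₂ = 2.93 mm = 2.93×10⁻³ m
(α₁L₁ + α₂L₂)ΔT = g
α₁L₁ + α₂L₂ = 29.0×10⁻⁶×1.054 + 19.8×10⁻⁶×2.447 = 7.90166×10⁻⁵ m/K
ΔT = 2.93×10⁻³ / 7.90166×10⁻⁵ = 37.081 K
T = 12.8 + 37.081 = 49.881 °C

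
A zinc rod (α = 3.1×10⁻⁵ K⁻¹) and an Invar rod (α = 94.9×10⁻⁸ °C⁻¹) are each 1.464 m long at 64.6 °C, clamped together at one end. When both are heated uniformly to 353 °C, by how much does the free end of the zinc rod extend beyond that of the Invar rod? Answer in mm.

ΔT = 288.4 K
zinc: ΔL = 3.1×10⁻⁵ × 1.464 m × 288.4 = 1.3089×10⁻² m = 13.089 mm
Invar: ΔL = 94.9×10⁻⁸ × 1.464 m × 288.4 = 4.0068×10⁻⁴ m = 0.40068 mm
difference = 13.089 − 0.40068 = 12.68832 mm

12.7 mm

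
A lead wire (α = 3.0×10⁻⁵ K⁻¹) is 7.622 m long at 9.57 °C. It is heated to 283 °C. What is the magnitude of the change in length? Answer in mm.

|ΔT| = |283 − 9.57| = 273.43 K
ΔL = αL₀ΔT = (3.0×10⁻⁵)(7.622)(273.43) = 6.25×10⁻² m

ΔL = 62.5 mm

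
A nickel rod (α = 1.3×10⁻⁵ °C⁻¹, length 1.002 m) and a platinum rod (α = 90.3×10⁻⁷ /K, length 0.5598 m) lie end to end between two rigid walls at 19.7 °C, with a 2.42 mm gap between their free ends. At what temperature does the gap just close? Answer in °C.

T = 154 °C

Gap closes when ΔL₁ + ΔL₂ = 2.42 mm = 2.42×10⁻³ m
(α₁L₁ + α₂L₂)ΔT = g
α₁L₁ + α₂L₂ = 1.3×10⁻⁵×1.002 + 90.3×10⁻⁷×0.5598 = 1.8080994×10⁻⁵ m/K
ΔT = 2.42×10⁻³ / 1.8080994×10⁻⁵ = 133.84 K
T = 19.7 + 133.84 = 153.54 °C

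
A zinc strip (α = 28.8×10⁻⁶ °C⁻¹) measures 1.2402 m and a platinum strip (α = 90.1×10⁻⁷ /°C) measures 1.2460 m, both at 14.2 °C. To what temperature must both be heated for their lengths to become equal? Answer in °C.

T = 251.0 °C

Equal length when α₁L₁ΔT − α₂L₂ΔT = L₂ − L₁ = 5.80×10⁻³ m
α₁L₁ = 3.571776×10⁻⁵, α₂L₂ = 1.122646×10⁻⁵ → Δ(αL) = 2.44913×10⁻⁵ m/K
ΔT = 5.80×10⁻³ / 2.44913×10⁻⁵ = 236.819 K, so T = 14.2 + 236.819 = 251.019 °C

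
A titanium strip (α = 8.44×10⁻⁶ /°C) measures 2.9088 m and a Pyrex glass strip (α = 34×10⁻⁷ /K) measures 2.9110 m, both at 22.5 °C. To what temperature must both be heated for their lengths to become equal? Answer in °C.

T = 172.6 °C

L₁(1 + α₁ΔT) = L₂(1 + α₂ΔT) ⇒ ΔT = (L₂ − L₁)/(α₁L₁ − α₂L₂)
L₂ − L₁ = 2.9110 − 2.9088 = 2.20×10⁻³ m
α₁L₁ − α₂L₂ = 8.44×10⁻⁶×2.9088 − 34×10⁻⁷×2.9110 = 1.4652872×10⁻⁵ m/K
ΔT = 2.20×10⁻³ / 1.4652872×10⁻⁵ = 150.141 K
T = 22.5 + 150.141 = 172.641 °C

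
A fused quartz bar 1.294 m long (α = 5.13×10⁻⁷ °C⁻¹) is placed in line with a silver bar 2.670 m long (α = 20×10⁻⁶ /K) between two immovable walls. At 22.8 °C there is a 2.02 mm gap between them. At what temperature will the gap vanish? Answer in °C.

T = 60.2 °C

α₁L₁ = 6.63822×10⁻⁷ m/K, α₂L₂ = 5.340×10⁻⁵ m/K → total 5.4063822×10⁻⁵ m/K
ΔT = g/(α₁L₁+α₂L₂) = 2.02×10⁻³ / 5.4063822×10⁻⁵ = 37.363 K
T = 22.8 + 37.363 = 60.163 °C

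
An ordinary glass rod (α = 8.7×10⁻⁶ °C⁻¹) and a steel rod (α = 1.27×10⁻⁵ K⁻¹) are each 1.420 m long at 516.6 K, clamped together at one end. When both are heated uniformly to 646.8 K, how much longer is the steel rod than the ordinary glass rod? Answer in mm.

ΔT = 130.2 K
ordinary glass: ΔL = 8.7×10⁻⁶ × 1.420 m × 130.2 = 1.6085×10⁻³ m = 1.6085 mm
steel: ΔL = 1.27×10⁻⁵ × 1.420 m × 130.2 = 2.3480×10⁻³ m = 2.3480 mm
difference = 2.3480 − 1.6085 = 0.7395 mm

0.740 mm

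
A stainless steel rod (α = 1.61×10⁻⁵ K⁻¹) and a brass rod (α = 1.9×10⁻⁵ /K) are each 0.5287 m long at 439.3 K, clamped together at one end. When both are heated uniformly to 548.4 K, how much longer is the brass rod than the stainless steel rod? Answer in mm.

ΔT = 109.1 K
stainless steel: ΔL = 1.61×10⁻⁵ × 0.5287 m × 109.1 = 9.2867×10⁻⁴ m = 0.92867 mm
brass: ΔL = 1.9×10⁻⁵ × 0.5287 m × 109.1 = 1.0959×10⁻³ m = 1.0959 mm
difference = 1.0959 − 0.92867 = 0.16723 mm

0.167 mm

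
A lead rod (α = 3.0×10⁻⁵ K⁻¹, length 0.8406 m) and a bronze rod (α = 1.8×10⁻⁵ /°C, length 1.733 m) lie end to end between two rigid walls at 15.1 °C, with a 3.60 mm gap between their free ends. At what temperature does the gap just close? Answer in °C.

T = 78.9 °C

α₁L₁ = 2.5218×10⁻⁵ m/K, α₂L₂ = 3.1194×10⁻⁵ m/K → total 5.6412×10⁻⁵ m/K
ΔT = g/(α₁L₁+α₂L₂) = 3.60×10⁻³ / 5.6412×10⁻⁵ = 63.816 K
T = 15.1 + 63.816 = 78.916 °C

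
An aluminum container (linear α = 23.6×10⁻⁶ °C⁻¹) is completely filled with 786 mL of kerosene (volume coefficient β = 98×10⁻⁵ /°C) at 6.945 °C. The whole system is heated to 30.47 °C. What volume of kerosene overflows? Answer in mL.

16.8 mL

The container also expands: β_container ≈ 3α = 7.08×10⁻⁵ /K
Net overflow = V₀(β_liq − 3α_cont)ΔT
β − 3α = 9.80×10⁻⁴ − 7.08×10⁻⁵ = 9.092×10⁻⁴ /K; ΔT = 23.525 K
ΔV = 786 × 9.092×10⁻⁴ × 23.525 = 16.8 mL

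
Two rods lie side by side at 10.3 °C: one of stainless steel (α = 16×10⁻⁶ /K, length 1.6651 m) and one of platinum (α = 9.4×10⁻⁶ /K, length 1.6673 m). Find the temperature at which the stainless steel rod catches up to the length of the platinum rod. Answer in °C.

T = 210.9 °C

Equal length when α₁L₁ΔT − α₂L₂ΔT = L₂ − L₁ = 2.20×10⁻³ m
α₁L₁ = 2.66416×10⁻⁵, α₂L₂ = 1.567262×10⁻⁵ → Δ(αL) = 1.096898×10⁻⁵ m/K
ΔT = 2.20×10⁻³ / 1.096898×10⁻⁵ = 200.566 K, so T = 10.3 + 200.566 = 210.866 °C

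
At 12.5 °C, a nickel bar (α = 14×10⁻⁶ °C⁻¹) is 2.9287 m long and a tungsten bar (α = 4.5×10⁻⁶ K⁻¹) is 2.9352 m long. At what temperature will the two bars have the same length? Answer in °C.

T = 246.4 °C

Equal length when α₁L₁ΔT − α₂L₂ΔT = L₂ − L₁ = 6.50×10⁻³ m
α₁L₁ = 4.10018×10⁻⁵, α₂L₂ = 1.32084×10⁻⁵ → Δ(αL) = 2.77934×10⁻⁵ m/K
ΔT = 6.50×10⁻³ / 2.77934×10⁻⁵ = 233.868 K, so T = 12.5 + 233.868 = 246.368 °C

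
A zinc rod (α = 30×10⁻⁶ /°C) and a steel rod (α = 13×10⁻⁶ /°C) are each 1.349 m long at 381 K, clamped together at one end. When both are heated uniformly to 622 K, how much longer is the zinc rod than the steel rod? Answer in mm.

ΔT = 241 K
zinc: ΔL = 30×10⁻⁶ × 1.349 m × 241 = 9.7533×10⁻³ m = 9.7533 mm
steel: ΔL = 13×10⁻⁶ × 1.349 m × 241 = 4.2264×10⁻³ m = 4.2264 mm
difference = 9.7533 − 4.2264 = 5.5269 mm

5.53 mm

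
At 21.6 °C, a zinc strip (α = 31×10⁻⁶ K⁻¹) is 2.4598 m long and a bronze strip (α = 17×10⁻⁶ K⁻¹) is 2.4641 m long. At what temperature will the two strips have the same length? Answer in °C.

T = 146.7 °C

L₁(1 + α₁ΔT) = L₂(1 + α₂ΔT) ⇒ ΔT = (L₂ − L₁)/(α₁L₁ − α₂L₂)
L₂ − L₁ = 2.4641 − 2.4598 = 4.30×10⁻³ m
α₁L₁ − α₂L₂ = 31×10⁻⁶×2.4598 − 17×10⁻⁶×2.4641 = 3.43641×10⁻⁵ m/K
ΔT = 4.30×10⁻³ / 3.43641×10⁻⁵ = 125.131 K
T = 21.6 + 125.131 = 146.731 °C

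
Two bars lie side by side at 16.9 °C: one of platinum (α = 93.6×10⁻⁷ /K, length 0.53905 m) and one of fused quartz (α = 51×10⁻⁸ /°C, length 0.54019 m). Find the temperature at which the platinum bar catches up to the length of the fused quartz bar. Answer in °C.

Equal length when α₁L₁ΔT − α₂L₂ΔT = L₂ − L₁ = 1.14×10⁻³ m
α₁L₁ = 5.045508×10⁻⁶, α₂L₂ = 2.754969×10⁻⁷ → Δ(αL) = 4.7700111×10⁻⁶ m/K
ΔT = 1.14×10⁻³ / 4.7700111×10⁻⁶ = 238.993 K, so T = 16.9 + 238.993 = 255.893 °C

T = 255.9 °C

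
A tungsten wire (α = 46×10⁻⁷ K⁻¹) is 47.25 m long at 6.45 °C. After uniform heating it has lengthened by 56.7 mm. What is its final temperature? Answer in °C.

T = 267 °C

ΔL = αL₀ΔT ⇒ ΔT = ΔL / (αL₀)
ΔT = 56.7×10⁻³ m / (46×10⁻⁷ × 47.25 m) = 260.87 K
T = 6.45 + 260.87 = 267.32 °C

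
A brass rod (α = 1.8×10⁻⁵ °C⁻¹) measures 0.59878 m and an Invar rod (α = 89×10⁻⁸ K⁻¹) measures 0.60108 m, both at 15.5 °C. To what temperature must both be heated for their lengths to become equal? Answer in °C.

L₁(1 + α₁ΔT) = L₂(1 + α₂ΔT) ⇒ ΔT = (L₂ − L₁)/(α₁L₁ − α₂L₂)
L₂ − L₁ = 0.60108 − 0.59878 = 2.30×10⁻³ m
α₁L₁ − α₂L₂ = 1.8×10⁻⁵×0.59878 − 89×10⁻⁸×0.60108 = 1.02430788×10⁻⁵ m/K
ΔT = 2.30×10⁻³ / 1.02430788×10⁻⁵ = 224.542 K
T = 15.5 + 224.542 = 240.042 °C

T = 240.0 °C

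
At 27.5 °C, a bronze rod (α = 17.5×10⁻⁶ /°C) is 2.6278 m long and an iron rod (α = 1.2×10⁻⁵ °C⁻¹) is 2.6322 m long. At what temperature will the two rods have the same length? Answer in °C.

Equal length when α₁L₁ΔT − α₂L₂ΔT = L₂ − L₁ = 4.40×10⁻³ m
α₁L₁ = 4.59865×10⁻⁵, α₂L₂ = 3.15864×10⁻⁵ → Δ(αL) = 1.44001×10⁻⁵ m/K
ΔT = 4.40×10⁻³ / 1.44001×10⁻⁵ = 305.553 K, so T = 27.5 + 305.553 = 333.053 °C

T = 333.1 °C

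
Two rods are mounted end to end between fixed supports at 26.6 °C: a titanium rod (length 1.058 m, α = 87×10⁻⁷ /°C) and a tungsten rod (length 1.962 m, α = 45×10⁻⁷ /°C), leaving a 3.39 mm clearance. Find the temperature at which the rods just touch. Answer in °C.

T = 215 °C

Gap closes when ΔL₁ + ΔL₂ = 3.39 mm = 3.39×10⁻³ m
(α₁L₁ + α₂L₂)ΔT = g
α₁L₁ + α₂L₂ = 87×10⁻⁷×1.058 + 45×10⁻⁷×1.962 = 1.80336×10⁻⁵ m/K
ΔT = 3.39×10⁻³ / 1.80336×10⁻⁵ = 187.98 K
T = 26.6 + 187.98 = 214.58 °C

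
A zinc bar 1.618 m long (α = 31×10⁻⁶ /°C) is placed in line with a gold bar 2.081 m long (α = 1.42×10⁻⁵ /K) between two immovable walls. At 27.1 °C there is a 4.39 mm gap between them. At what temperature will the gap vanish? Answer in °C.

T = 82.2 °C

Gap closes when ΔL₁ + ΔL₂ = 4.39 mm = 4.39×10⁻³ m
(α₁L₁ + α₂L₂)ΔT = g
α₁L₁ + α₂L₂ = 31×10⁻⁶×1.618 + 1.42×10⁻⁵×2.081 = 7.97082×10⁻⁵ m/K
ΔT = 4.39×10⁻³ / 7.97082×10⁻⁵ = 55.076 K
T = 27.1 + 55.076 = 82.176 °C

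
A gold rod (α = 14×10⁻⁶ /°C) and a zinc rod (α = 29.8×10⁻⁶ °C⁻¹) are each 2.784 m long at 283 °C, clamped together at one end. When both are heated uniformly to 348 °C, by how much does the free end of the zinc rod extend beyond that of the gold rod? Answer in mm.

2.86 mm

ΔT = 65 K
gold: ΔL = 14×10⁻⁶ × 2.784 m × 65 = 2.5334×10⁻³ m = 2.5334 mm
zinc: ΔL = 29.8×10⁻⁶ × 2.784 m × 65 = 5.3926×10⁻³ m = 5.3926 mm
difference = 5.3926 − 2.5334 = 2.8592 mm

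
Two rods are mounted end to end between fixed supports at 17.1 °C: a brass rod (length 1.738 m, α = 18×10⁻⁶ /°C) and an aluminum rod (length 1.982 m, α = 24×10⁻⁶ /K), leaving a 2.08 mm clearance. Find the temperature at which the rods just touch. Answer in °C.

T = 43.5 °C

Gap closes when ΔL₁ + ΔL₂ = 2.08 mm = 2.08×10⁻³ m
(α₁L₁ + α₂L₂)ΔT = g
α₁L₁ + α₂L₂ = 18×10⁻⁶×1.738 + 24×10⁻⁶×1.982 = 7.8852×10⁻⁵ m/K
ΔT = 2.08×10⁻³ / 7.8852×10⁻⁵ = 26.379 K
T = 17.1 + 26.379 = 43.479 °C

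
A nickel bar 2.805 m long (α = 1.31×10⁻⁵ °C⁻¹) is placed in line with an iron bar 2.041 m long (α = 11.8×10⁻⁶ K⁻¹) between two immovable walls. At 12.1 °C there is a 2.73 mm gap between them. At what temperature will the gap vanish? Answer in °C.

Gap closes when ΔL₁ + ΔL₂ = 2.73 mm = 2.73×10⁻³ m
(α₁L₁ + α₂L₂)ΔT = g
α₁L₁ + α₂L₂ = 1.31×10⁻⁵×2.805 + 11.8×10⁻⁶×2.041 = 6.08293×10⁻⁵ m/K
ΔT = 2.73×10⁻³ / 6.08293×10⁻⁵ = 44.880 K
T = 12.1 + 44.880 = 56.980 °C

T = 57.0 °C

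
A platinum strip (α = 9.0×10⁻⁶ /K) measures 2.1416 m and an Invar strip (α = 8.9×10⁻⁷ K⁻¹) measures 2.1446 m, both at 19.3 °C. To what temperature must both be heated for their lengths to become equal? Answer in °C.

T = 192.1 °C

L₁(1 + α₁ΔT) = L₂(1 + α₂ΔT) ⇒ ΔT = (L₂ − L₁)/(α₁L₁ − α₂L₂)
L₂ − L₁ = 2.1446 − 2.1416 = 3.00×10⁻³ m
α₁L₁ − α₂L₂ = 9.0×10⁻⁶×2.1416 − 8.9×10⁻⁷×2.1446 = 1.7365706×10⁻⁵ m/K
ΔT = 3.00×10⁻³ / 1.7365706×10⁻⁵ = 172.754 K
T = 19.3 + 172.754 = 192.054 °C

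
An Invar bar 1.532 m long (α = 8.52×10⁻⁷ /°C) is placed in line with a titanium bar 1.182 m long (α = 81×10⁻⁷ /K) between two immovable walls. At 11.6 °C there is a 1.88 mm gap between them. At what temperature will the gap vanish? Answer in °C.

Gap closes when ΔL₁ + ΔL₂ = 1.88 mm = 1.88×10⁻³ m
(α₁L₁ + α₂L₂)ΔT = g
α₁L₁ + α₂L₂ = 8.52×10⁻⁷×1.532 + 81×10⁻⁷×1.182 = 1.0879464×10⁻⁵ m/K
ΔT = 1.88×10⁻³ / 1.0879464×10⁻⁵ = 172.80 K
T = 11.6 + 172.80 = 184.40 °C

T = 184 °C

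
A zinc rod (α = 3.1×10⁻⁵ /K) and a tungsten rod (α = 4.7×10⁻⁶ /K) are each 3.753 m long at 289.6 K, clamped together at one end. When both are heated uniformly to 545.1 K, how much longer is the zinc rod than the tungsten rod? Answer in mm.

ΔT = 255.5 K
zinc: ΔL = 3.1×10⁻⁵ × 3.753 m × 255.5 = 2.9726×10⁻² m = 29.726 mm
tungsten: ΔL = 4.7×10⁻⁶ × 3.753 m × 255.5 = 4.5068×10⁻³ m = 4.5068 mm
difference = 29.726 − 4.5068 = 25.2192 mm

25.2 mm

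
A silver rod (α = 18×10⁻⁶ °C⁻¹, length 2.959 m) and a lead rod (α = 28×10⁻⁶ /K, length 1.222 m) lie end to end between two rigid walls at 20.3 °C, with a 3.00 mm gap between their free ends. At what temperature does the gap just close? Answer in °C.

α₁L₁ = 5.3262×10⁻⁵ m/K, α₂L₂ = 3.4216×10⁻⁵ m/K → total 8.7478×10⁻⁵ m/K
ΔT = g/(α₁L₁+α₂L₂) = 3.00×10⁻³ / 8.7478×10⁻⁵ = 34.294 K
T = 20.3 + 34.294 = 54.594 °C

T = 54.6 °C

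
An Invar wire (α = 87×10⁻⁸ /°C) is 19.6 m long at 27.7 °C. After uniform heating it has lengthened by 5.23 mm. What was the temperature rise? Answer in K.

ΔL = αL₀ΔT ⇒ ΔT = ΔL / (αL₀)
ΔT = 5.23×10⁻³ m / (87×10⁻⁸ × 19.6 m) = 306.71 K

ΔT = 307 K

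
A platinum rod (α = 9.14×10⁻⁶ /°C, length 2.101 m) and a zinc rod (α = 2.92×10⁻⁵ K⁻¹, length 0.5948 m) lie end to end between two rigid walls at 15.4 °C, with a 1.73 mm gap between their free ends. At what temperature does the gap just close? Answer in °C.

T = 62.7 °C

Gap closes when ΔL₁ + ΔL₂ = 1.73 mm = 1.73×10⁻³ m
(α₁L₁ + α₂L₂)ΔT = g
α₁L₁ + α₂L₂ = 9.14×10⁻⁶×2.101 + 2.92×10⁻⁵×0.5948 = 3.65713×10⁻⁵ m/K
ΔT = 1.73×10⁻³ / 3.65713×10⁻⁵ = 47.305 K
T = 15.4 + 47.305 = 62.705 °C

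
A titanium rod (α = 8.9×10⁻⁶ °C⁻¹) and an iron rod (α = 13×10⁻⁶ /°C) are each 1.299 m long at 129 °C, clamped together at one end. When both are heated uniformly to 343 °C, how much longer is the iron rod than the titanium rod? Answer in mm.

ΔT = 214 K
titanium: ΔL = 8.9×10⁻⁶ × 1.299 m × 214 = 2.4741×10⁻³ m = 2.4741 mm
iron: ΔL = 13×10⁻⁶ × 1.299 m × 214 = 3.6138×10⁻³ m = 3.6138 mm
difference = 3.6138 − 2.4741 = 1.1397 mm

1.14 mm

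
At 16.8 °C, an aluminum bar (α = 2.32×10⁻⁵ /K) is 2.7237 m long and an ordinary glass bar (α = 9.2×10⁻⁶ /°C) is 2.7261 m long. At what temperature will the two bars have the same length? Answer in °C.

L₁(1 + α₁ΔT) = L₂(1 + α₂ΔT) ⇒ ΔT = (L₂ − L₁)/(α₁L₁ − α₂L₂)
L₂ − L₁ = 2.7261 − 2.7237 = 2.40×10⁻³ m
α₁L₁ − α₂L₂ = 2.32×10⁻⁵×2.7237 − 9.2×10⁻⁶×2.7261 = 3.810972×10⁻⁵ m/K
ΔT = 2.40×10⁻³ / 3.810972×10⁻⁵ = 62.9761 K
T = 16.8 + 62.9761 = 79.7761 °C

T = 79.78 °C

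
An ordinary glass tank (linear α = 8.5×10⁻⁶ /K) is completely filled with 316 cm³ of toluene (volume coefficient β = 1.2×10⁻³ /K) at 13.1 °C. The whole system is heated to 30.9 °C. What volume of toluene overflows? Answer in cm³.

6.61 cm³

The tank also expands: β_container ≈ 3α = 2.55×10⁻⁵ /K
Net overflow = V₀(β_liq − 3α_cont)ΔT
β − 3α = 1.20×10⁻³ − 2.55×10⁻⁵ = 1.1745×10⁻³ /K; ΔT = 17.8 K
ΔV = 316 × 1.1745×10⁻³ × 17.8 = 6.61 cm³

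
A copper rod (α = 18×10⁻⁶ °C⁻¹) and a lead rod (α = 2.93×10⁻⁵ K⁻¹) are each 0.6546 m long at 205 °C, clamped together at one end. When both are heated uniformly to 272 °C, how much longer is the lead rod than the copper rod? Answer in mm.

ΔT = 67 K
copper: ΔL = 18×10⁻⁶ × 0.6546 m × 67 = 7.8945×10⁻⁴ m = 0.78945 mm
lead: ΔL = 2.93×10⁻⁵ × 0.6546 m × 67 = 1.2850×10⁻³ m = 1.2850 mm
difference = 1.2850 − 0.78945 = 0.49555 mm

0.496 mm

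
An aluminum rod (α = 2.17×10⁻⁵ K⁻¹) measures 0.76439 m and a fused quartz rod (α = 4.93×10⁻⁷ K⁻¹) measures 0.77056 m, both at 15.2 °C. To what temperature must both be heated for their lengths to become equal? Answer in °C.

T = 395.9 °C

Equal length when α₁L₁ΔT − α₂L₂ΔT = L₂ − L₁ = 6.17×10⁻³ m
α₁L₁ = 1.6587263×10⁻⁵, α₂L₂ = 3.7988608×10⁻⁷ → Δ(αL) = 1.620737692×10⁻⁵ m/K
ΔT = 6.17×10⁻³ / 1.620737692×10⁻⁵ = 380.691 K, so T = 15.2 + 380.691 = 395.891 °C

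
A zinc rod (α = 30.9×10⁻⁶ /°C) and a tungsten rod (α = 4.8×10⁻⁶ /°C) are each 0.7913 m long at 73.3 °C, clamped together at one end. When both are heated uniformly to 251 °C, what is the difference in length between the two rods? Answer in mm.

3.67 mm

ΔT = 177.7 K
zinc: ΔL = 30.9×10⁻⁶ × 0.7913 m × 177.7 = 4.3450×10⁻³ m = 4.3450 mm
tungsten: ΔL = 4.8×10⁻⁶ × 0.7913 m × 177.7 = 6.7495×10⁻⁴ m = 0.67495 mm
difference = 4.3450 − 0.67495 = 3.67005 mm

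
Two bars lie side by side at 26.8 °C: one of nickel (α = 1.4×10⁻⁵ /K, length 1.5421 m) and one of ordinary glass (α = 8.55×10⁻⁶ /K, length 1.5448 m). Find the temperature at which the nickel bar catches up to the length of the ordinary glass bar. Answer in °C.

L₁(1 + α₁ΔT) = L₂(1 + α₂ΔT) ⇒ ΔT = (L₂ − L₁)/(α₁L₁ − α₂L₂)
L₂ − L₁ = 1.5448 − 1.5421 = 2.70×10⁻³ m
α₁L₁ − α₂L₂ = 1.4×10⁻⁵×1.5421 − 8.55×10⁻⁶×1.5448 = 8.38136×10⁻⁶ m/K
ΔT = 2.70×10⁻³ / 8.38136×10⁻⁶ = 322.143 K
T = 26.8 + 322.143 = 348.943 °C

T = 348.9 °C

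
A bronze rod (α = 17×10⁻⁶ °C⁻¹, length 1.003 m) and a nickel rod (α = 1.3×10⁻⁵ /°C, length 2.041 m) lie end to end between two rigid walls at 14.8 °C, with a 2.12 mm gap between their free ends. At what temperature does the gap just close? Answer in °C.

α₁L₁ = 1.7051×10⁻⁵ m/K, α₂L₂ = 2.6533×10⁻⁵ m/K → total 4.3584×10⁻⁵ m/K
ΔT = g/(α₁L₁+α₂L₂) = 2.12×10⁻³ / 4.3584×10⁻⁵ = 48.642 K
T = 14.8 + 48.642 = 63.442 °C

T = 63.4 °C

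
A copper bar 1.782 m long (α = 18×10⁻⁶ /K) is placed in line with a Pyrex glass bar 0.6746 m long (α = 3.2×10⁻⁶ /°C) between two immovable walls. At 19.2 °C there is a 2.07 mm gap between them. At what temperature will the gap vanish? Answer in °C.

Gap closes when ΔL₁ + ΔL₂ = 2.07 mm = 2.07×10⁻³ m
(α₁L₁ + α₂L₂)ΔT = g
α₁L₁ + α₂L₂ = 18×10⁻⁶×1.782 + 3.2×10⁻⁶×0.6746 = 3.423472×10⁻⁵ m/K
ΔT = 2.07×10⁻³ / 3.423472×10⁻⁵ = 60.465 K
T = 19.2 + 60.465 = 79.665 °C

T = 79.7 °C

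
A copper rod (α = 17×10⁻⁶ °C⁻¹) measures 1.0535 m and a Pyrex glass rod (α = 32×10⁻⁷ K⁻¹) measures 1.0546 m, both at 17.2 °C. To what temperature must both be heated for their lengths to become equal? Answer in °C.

Equal length when α₁L₁ΔT − α₂L₂ΔT = L₂ − L₁ = 1.10×10⁻³ m
α₁L₁ = 1.79095×10⁻⁵, α₂L₂ = 3.37472×10⁻⁶ → Δ(αL) = 1.453478×10⁻⁵ m/K
ΔT = 1.10×10⁻³ / 1.453478×10⁻⁵ = 75.6805 K, so T = 17.2 + 75.6805 = 92.8805 °C

T = 92.88 °C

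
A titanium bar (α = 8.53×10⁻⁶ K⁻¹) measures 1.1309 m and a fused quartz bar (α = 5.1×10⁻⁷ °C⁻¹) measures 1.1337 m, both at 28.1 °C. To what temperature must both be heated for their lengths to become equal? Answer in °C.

Equal length when α₁L₁ΔT − α₂L₂ΔT = L₂ − L₁ = 2.80×10⁻³ m
α₁L₁ = 9.646577×10⁻⁶, α₂L₂ = 5.78187×10⁻⁷ → Δ(αL) = 9.06839×10⁻⁶ m/K
ΔT = 2.80×10⁻³ / 9.06839×10⁻⁶ = 308.765 K, so T = 28.1 + 308.765 = 336.865 °C

T = 336.9 °C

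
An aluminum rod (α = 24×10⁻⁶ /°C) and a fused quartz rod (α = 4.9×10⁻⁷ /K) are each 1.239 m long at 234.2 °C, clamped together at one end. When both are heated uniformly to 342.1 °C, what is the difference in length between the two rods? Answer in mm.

ΔT = 107.9 K
aluminum: ΔL = 24×10⁻⁶ × 1.239 m × 107.9 = 3.2085×10⁻³ m = 3.2085 mm
fused quartz: ΔL = 4.9×10⁻⁷ × 1.239 m × 107.9 = 6.5507×10⁻⁵ m = 0.065507 mm
difference = 3.2085 − 0.065507 = 3.142993 mm

3.14 mm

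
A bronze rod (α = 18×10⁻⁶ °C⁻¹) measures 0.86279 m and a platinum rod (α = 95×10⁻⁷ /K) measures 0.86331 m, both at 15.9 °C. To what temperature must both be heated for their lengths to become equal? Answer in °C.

T = 86.85 °C

Equal length when α₁L₁ΔT − α₂L₂ΔT = L₂ − L₁ = 5.20×10⁻⁴ m
α₁L₁ = 1.553022×10⁻⁵, α₂L₂ = 8.201445×10⁻⁶ → Δ(αL) = 7.328775×10⁻⁶ m/K
ΔT = 5.20×10⁻⁴ / 7.328775×10⁻⁶ = 70.9532 K, so T = 15.9 + 70.9532 = 86.8532 °C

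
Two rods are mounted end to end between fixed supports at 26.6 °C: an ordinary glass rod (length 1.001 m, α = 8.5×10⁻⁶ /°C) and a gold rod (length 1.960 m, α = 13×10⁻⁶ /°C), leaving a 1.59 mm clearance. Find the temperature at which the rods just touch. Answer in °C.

T = 73.4 °C

Gap closes when ΔL₁ + ΔL₂ = 1.59 mm = 1.59×10⁻³ m
(α₁L₁ + α₂L₂)ΔT = g
α₁L₁ + α₂L₂ = 8.5×10⁻⁶×1.001 + 13×10⁻⁶×1.960 = 3.39885×10⁻⁵ m/K
ΔT = 1.59×10⁻³ / 3.39885×10⁻⁵ = 46.781 K
T = 26.6 + 46.781 = 73.381 °C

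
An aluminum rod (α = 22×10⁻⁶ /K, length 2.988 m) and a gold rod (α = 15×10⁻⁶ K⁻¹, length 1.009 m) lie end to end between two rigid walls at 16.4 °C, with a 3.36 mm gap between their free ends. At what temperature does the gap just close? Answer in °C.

α₁L₁ = 6.5736×10⁻⁵ m/K, α₂L₂ = 1.5135×10⁻⁵ m/K → total 8.0871×10⁻⁵ m/K
ΔT = g/(α₁L₁+α₂L₂) = 3.36×10⁻³ / 8.0871×10⁻⁵ = 41.548 K
T = 16.4 + 41.548 = 57.948 °C

T = 57.9 °C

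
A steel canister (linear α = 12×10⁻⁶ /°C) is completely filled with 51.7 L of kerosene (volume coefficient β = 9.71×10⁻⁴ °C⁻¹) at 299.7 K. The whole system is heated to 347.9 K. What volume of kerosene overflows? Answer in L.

The canister also expands: β_container ≈ 3α = 3.6×10⁻⁵ /K
Net overflow = V₀(β_liq − 3α_cont)ΔT
β − 3α = 9.71×10⁻⁴ − 3.6×10⁻⁵ = 9.35×10⁻⁴ /K; ΔT = 48.2 K
ΔV = 51.7 × 9.35×10⁻⁴ × 48.2 = 2.33 L

2.33 L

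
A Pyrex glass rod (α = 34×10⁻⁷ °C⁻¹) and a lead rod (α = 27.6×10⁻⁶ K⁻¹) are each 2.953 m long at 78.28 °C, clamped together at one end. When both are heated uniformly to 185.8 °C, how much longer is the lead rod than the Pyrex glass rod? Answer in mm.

ΔT = 107.52 K
Pyrex glass: ΔL = 34×10⁻⁷ × 2.953 m × 107.52 = 1.0795×10⁻³ m = 1.0795 mm
lead: ΔL = 27.6×10⁻⁶ × 2.953 m × 107.52 = 8.7632×10⁻³ m = 8.7632 mm
difference = 8.7632 − 1.0795 = 7.6837 mm

7.68 mm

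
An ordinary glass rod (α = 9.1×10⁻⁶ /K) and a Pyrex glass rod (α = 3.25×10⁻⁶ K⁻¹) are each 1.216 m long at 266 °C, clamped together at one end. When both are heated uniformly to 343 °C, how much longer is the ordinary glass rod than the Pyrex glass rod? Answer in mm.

0.548 mm

ΔT = 77 K
ordinary glass: ΔL = 9.1×10⁻⁶ × 1.216 m × 77 = 8.5205×10⁻⁴ m = 0.85205 mm
Pyrex glass: ΔL = 3.25×10⁻⁶ × 1.216 m × 77 = 3.0430×10⁻⁴ m = 0.30430 mm
difference = 0.85205 − 0.30430 = 0.54775 mm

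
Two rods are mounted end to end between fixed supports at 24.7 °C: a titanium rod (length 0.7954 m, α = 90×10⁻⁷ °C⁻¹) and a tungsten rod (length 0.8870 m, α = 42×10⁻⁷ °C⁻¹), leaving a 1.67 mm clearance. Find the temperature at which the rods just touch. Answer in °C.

Gap closes when ΔL₁ + ΔL₂ = 1.67 mm = 1.67×10⁻³ m
(α₁L₁ + α₂L₂)ΔT = g
α₁L₁ + α₂L₂ = 90×10⁻⁷×0.7954 + 42×10⁻⁷×0.8870 = 1.0884×10⁻⁵ m/K
ΔT = 1.67×10⁻³ / 1.0884×10⁻⁵ = 153.44 K
T = 24.7 + 153.44 = 178.14 °C

T = 178 °C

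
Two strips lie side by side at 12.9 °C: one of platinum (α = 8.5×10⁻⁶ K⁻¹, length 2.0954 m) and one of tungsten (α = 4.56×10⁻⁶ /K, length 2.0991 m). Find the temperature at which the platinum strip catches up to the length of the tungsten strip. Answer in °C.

T = 462.0 °C

L₁(1 + α₁ΔT) = L₂(1 + α₂ΔT) ⇒ ΔT = (L₂ − L₁)/(α₁L₁ − α₂L₂)
L₂ − L₁ = 2.0991 − 2.0954 = 3.70×10⁻³ m
α₁L₁ − α₂L₂ = 8.5×10⁻⁶×2.0954 − 4.56×10⁻⁶×2.0991 = 8.239004×10⁻⁶ m/K
ΔT = 3.70×10⁻³ / 8.239004×10⁻⁶ = 449.083 K
T = 12.9 + 449.083 = 461.983 °C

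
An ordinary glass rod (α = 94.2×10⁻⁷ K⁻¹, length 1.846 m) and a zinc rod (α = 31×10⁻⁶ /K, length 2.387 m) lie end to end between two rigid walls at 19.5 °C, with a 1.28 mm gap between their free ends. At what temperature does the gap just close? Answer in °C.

T = 33.5 °C

Gap closes when ΔL₁ + ΔL₂ = 1.28 mm = 1.28×10⁻³ m
(α₁L₁ + α₂L₂)ΔT = g
α₁L₁ + α₂L₂ = 94.2×10⁻⁷×1.846 + 31×10⁻⁶×2.387 = 9.138632×10⁻⁵ m/K
ΔT = 1.28×10⁻³ / 9.138632×10⁻⁵ = 14.006 K
T = 19.5 + 14.006 = 33.506 °C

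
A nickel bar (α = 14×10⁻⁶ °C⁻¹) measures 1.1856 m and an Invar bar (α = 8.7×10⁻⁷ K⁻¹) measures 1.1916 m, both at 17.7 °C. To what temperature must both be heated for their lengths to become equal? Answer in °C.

Equal length when α₁L₁ΔT − α₂L₂ΔT = L₂ − L₁ = 6.00×10⁻³ m
α₁L₁ = 1.65984×10⁻⁵, α₂L₂ = 1.036692×10⁻⁶ → Δ(αL) = 1.5561708×10⁻⁵ m/K
ΔT = 6.00×10⁻³ / 1.5561708×10⁻⁵ = 385.562 K, so T = 17.7 + 385.562 = 403.262 °C

T = 403.3 °C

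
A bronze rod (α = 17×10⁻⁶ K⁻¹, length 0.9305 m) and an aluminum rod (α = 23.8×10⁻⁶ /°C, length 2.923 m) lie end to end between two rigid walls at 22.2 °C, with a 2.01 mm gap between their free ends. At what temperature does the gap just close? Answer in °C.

T = 45.7 °C

Gap closes when ΔL₁ + ΔL₂ = 2.01 mm = 2.01×10⁻³ m
(α₁L₁ + α₂L₂)ΔT = g
α₁L₁ + α₂L₂ = 17×10⁻⁶×0.9305 + 23.8×10⁻⁶×2.923 = 8.53859×10⁻⁵ m/K
ΔT = 2.01×10⁻³ / 8.53859×10⁻⁵ = 23.540 K
T = 22.2 + 23.540 = 45.740 °C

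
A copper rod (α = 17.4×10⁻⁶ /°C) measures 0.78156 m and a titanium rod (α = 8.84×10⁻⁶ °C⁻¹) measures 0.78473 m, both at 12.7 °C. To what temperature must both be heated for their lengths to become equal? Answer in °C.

T = 488.5 °C

L₁(1 + α₁ΔT) = L₂(1 + α₂ΔT) ⇒ ΔT = (L₂ − L₁)/(α₁L₁ − α₂L₂)
L₂ − L₁ = 0.78473 − 0.78156 = 3.17×10⁻³ m
α₁L₁ − α₂L₂ = 17.4×10⁻⁶×0.78156 − 8.84×10⁻⁶×0.78473 = 6.6621308×10⁻⁶ m/K
ΔT = 3.17×10⁻³ / 6.6621308×10⁻⁶ = 475.824 K
T = 12.7 + 475.824 = 488.524 °C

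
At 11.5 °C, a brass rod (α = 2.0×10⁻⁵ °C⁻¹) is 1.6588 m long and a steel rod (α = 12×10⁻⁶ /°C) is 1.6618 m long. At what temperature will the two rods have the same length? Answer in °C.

Equal length when α₁L₁ΔT − α₂L₂ΔT = L₂ − L₁ = 3.00×10⁻³ m
α₁L₁ = 3.3176×10⁻⁵, α₂L₂ = 1.99416×10⁻⁵ → Δ(αL) = 1.32344×10⁻⁵ m/K
ΔT = 3.00×10⁻³ / 1.32344×10⁻⁵ = 226.682 K, so T = 11.5 + 226.682 = 238.182 °C

T = 238.2 °C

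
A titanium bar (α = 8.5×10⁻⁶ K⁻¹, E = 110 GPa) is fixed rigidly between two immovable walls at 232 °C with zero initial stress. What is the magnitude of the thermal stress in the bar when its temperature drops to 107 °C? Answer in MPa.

Fully constrained: the free strain ε = αΔT is blocked, so σ = Eε = EαΔT.
|ΔT| = 125 K
σ = 110×10⁹ × 8.5×10⁻⁶ × 125 = 1.17×10⁸ Pa

σ = 117 MPa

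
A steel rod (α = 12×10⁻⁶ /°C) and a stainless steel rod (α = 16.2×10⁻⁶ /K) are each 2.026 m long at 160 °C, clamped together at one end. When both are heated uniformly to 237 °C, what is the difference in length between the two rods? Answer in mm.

ΔT = 77 K
steel: ΔL = 12×10⁻⁶ × 2.026 m × 77 = 1.8720×10⁻³ m = 1.8720 mm
stainless steel: ΔL = 16.2×10⁻⁶ × 2.026 m × 77 = 2.5272×10⁻³ m = 2.5272 mm
difference = 2.5272 − 1.8720 = 0.6552 mm

0.655 mm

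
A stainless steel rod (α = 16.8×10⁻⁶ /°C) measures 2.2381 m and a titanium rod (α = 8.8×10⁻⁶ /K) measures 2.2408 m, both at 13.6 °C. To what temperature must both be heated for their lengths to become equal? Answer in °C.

T = 164.6 °C

Equal length when α₁L₁ΔT − α₂L₂ΔT = L₂ − L₁ = 2.70×10⁻³ m
α₁L₁ = 3.760008×10⁻⁵, α₂L₂ = 1.971904×10⁻⁵ → Δ(αL) = 1.788104×10⁻⁵ m/K
ΔT = 2.70×10⁻³ / 1.788104×10⁻⁵ = 150.998 K, so T = 13.6 + 150.998 = 164.598 °C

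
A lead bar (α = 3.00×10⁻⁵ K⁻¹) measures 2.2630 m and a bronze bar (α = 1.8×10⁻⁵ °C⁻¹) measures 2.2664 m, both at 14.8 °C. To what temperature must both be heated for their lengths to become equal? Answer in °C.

L₁(1 + α₁ΔT) = L₂(1 + α₂ΔT) ⇒ ΔT = (L₂ − L₁)/(α₁L₁ − α₂L₂)
L₂ − L₁ = 2.2664 − 2.2630 = 3.40×10⁻³ m
α₁L₁ − α₂L₂ = 3.00×10⁻⁵×2.2630 − 1.8×10⁻⁵×2.2664 = 2.70948×10⁻⁵ m/K
ΔT = 3.40×10⁻³ / 2.70948×10⁻⁵ = 125.485 K
T = 14.8 + 125.485 = 140.285 °C

T = 140.3 °C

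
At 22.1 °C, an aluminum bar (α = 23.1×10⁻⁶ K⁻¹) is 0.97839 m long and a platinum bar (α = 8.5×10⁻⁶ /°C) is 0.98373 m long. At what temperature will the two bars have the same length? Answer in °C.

L₁(1 + α₁ΔT) = L₂(1 + α₂ΔT) ⇒ ΔT = (L₂ − L₁)/(α₁L₁ − α₂L₂)
L₂ − L₁ = 0.98373 − 0.97839 = 5.34×10⁻³ m
α₁L₁ − α₂L₂ = 23.1×10⁻⁶×0.97839 − 8.5×10⁻⁶×0.98373 = 1.4239104×10⁻⁵ m/K
ΔT = 5.34×10⁻³ / 1.4239104×10⁻⁵ = 375.024 K
T = 22.1 + 375.024 = 397.124 °C

T = 397.1 °C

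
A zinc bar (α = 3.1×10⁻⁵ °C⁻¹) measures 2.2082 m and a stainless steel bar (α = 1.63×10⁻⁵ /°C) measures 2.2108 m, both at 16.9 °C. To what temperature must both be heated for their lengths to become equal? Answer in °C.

T = 97.10 °C

L₁(1 + α₁ΔT) = L₂(1 + α₂ΔT) ⇒ ΔT = (L₂ − L₁)/(α₁L₁ − α₂L₂)
L₂ − L₁ = 2.2108 − 2.2082 = 2.60×10⁻³ m
α₁L₁ − α₂L₂ = 3.1×10⁻⁵×2.2082 − 1.63×10⁻⁵×2.2108 = 3.241816×10⁻⁵ m/K
ΔT = 2.60×10⁻³ / 3.241816×10⁻⁵ = 80.2020 K
T = 16.9 + 80.2020 = 97.1020 °C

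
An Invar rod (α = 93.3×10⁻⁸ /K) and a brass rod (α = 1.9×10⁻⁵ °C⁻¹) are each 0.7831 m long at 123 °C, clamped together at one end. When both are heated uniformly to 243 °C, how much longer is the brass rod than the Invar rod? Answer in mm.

1.70 mm

ΔT = 120 K
Invar: ΔL = 93.3×10⁻⁸ × 0.7831 m × 120 = 8.7676×10⁻⁵ m = 0.087676 mm
brass: ΔL = 1.9×10⁻⁵ × 0.7831 m × 120 = 1.7855×10⁻³ m = 1.7855 mm
difference = 1.7855 − 0.087676 = 1.697824 mm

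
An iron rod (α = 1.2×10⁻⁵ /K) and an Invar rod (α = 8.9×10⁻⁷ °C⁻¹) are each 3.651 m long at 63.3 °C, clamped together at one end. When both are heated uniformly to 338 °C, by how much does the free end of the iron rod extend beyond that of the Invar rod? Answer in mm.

11.1 mm

ΔT = 274.7 K
iron: ΔL = 1.2×10⁻⁵ × 3.651 m × 274.7 = 1.2035×10⁻² m = 12.035 mm
Invar: ΔL = 8.9×10⁻⁷ × 3.651 m × 274.7 = 8.9261×10⁻⁴ m = 0.89261 mm
difference = 12.035 − 0.89261 = 11.14239 mm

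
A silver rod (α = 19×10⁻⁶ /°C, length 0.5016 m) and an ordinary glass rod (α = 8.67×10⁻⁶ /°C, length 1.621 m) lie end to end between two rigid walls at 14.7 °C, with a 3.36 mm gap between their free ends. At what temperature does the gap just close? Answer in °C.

Gap closes when ΔL₁ + ΔL₂ = 3.36 mm = 3.36×10⁻³ m
(α₁L₁ + α₂L₂)ΔT = g
α₁L₁ + α₂L₂ = 19×10⁻⁶×0.5016 + 8.67×10⁻⁶×1.621 = 2.358447×10⁻⁵ m/K
ΔT = 3.36×10⁻³ / 2.358447×10⁻⁵ = 142.47 K
T = 14.7 + 142.47 = 157.17 °C

T = 157 °C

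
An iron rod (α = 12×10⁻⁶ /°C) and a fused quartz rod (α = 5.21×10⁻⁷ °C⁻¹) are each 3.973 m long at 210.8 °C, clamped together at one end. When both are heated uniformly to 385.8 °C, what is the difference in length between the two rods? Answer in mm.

7.98 mm

ΔT = 175.0 K
iron: ΔL = 12×10⁻⁶ × 3.973 m × 175.0 = 8.3433×10⁻³ m = 8.3433 mm
fused quartz: ΔL = 5.21×10⁻⁷ × 3.973 m × 175.0 = 3.6224×10⁻⁴ m = 0.36224 mm
difference = 8.3433 − 0.36224 = 7.98106 mm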